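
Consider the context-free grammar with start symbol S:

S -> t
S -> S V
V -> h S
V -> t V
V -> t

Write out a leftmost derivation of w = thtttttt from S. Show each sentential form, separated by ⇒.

S ⇒ SV ⇒ SVV ⇒ SVVV ⇒ tVVV ⇒ thSVV ⇒ thSVVV ⇒ thSVVVV ⇒ thSVVVVV ⇒ thtVVVVV ⇒ thttVVVV ⇒ thtttVVV ⇒ thttttVV ⇒ thtttttV ⇒ thtttttt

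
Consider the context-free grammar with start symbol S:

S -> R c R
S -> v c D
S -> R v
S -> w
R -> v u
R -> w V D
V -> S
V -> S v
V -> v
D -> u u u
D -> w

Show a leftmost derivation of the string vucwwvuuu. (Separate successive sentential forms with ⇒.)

S ⇒ RcR ⇒ vucR ⇒ vucwVD ⇒ vucwSvD ⇒ vucwwvD ⇒ vucwwvuuu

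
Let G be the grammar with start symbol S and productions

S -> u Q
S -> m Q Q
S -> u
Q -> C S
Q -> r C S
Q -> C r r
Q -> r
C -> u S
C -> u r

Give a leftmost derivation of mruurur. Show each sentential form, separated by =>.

S => mQQ => mrCSQ => mruSSQ => mruuQSQ => mruurSQ => mruuruQ => mruurur

S => mQQ   [S -> m Q Q]
mQQ => mrCSQ   [Q -> r C S]
mrCSQ => mruSSQ   [C -> u S]
mruSSQ => mruuQSQ   [S -> u Q]
mruuQSQ => mruurSQ   [Q -> r]
mruurSQ => mruuruQ   [S -> u]
mruuruQ => mruurur   [Q -> r]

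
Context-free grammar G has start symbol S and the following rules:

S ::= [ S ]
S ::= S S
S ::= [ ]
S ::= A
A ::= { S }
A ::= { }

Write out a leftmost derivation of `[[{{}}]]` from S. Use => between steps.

S => [S]   [S ::= [ S ]]
[S] => [[S]]   [S ::= [ S ]]
[[S]] => [[A]]   [S ::= A]
[[A]] => [[{S}]]   [A ::= { S }]
[[{S}]] => [[{A}]]   [S ::= A]
[[{A}]] => [[{{}}]]   [A ::= { }]

S => [S] => [[S]] => [[A]] => [[{S}]] => [[{A}]] => [[{{}}]]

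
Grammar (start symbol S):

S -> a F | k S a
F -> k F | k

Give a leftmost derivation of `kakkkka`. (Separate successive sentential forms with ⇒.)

S ⇒ kSa ⇒ kaFa ⇒ kakFa ⇒ kakkFa ⇒ kakkkFa ⇒ kakkkka

S ⇒ kSa   [S -> k S a]
kSa ⇒ kaFa   [S -> a F]
kaFa ⇒ kakFa   [F -> k F]
kakFa ⇒ kakkFa   [F -> k F]
kakkFa ⇒ kakkkFa   [F -> k F]
kakkkFa ⇒ kakkkka   [F -> k]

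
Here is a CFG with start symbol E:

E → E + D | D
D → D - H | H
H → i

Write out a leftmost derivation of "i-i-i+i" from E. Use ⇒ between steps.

E⇒E+D⇒D+D⇒D-H+D⇒D-H-H+D⇒H-H-H+D⇒i-H-H+D⇒i-i-H+D⇒i-i-i+D⇒i-i-i+H⇒i-i-i+i

E ⇒ E+D   [E → E + D]
E+D ⇒ D+D   [E → D]
D+D ⇒ D-H+D   [D → D - H]
D-H+D ⇒ D-H-H+D   [D → D - H]
D-H-H+D ⇒ H-H-H+D   [D → H]
H-H-H+D ⇒ i-H-H+D   [H → i]
i-H-H+D ⇒ i-i-H+D   [H → i]
i-i-H+D ⇒ i-i-i+D   [H → i]
i-i-i+D ⇒ i-i-i+H   [D → H]
i-i-i+H ⇒ i-i-i+i   [H → i]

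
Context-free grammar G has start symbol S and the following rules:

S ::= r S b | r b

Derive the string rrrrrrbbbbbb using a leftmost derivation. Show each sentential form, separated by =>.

S=>rSb=>rrSbb=>rrrSbbb=>rrrrSbbbb=>rrrrrSbbbbb=>rrrrrrbbbbbb

S => rSb   [S ::= r S b]
rSb => rrSbb   [S ::= r S b]
rrSbb => rrrSbbb   [S ::= r S b]
rrrSbbb => rrrrSbbbb   [S ::= r S b]
rrrrSbbbb => rrrrrSbbbbb   [S ::= r S b]
rrrrrSbbbbb => rrrrrrbbbbbb   [S ::= r b]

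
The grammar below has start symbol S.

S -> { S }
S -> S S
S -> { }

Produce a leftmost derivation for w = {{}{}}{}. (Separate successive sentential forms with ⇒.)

S ⇒ SS ⇒ {S}S ⇒ {SS}S ⇒ {{}S}S ⇒ {{}{}}S ⇒ {{}{}}{}

S ⇒ SS   [S -> S S]
SS ⇒ {S}S   [S -> { S }]
{S}S ⇒ {SS}S   [S -> S S]
{SS}S ⇒ {{}S}S   [S -> { }]
{{}S}S ⇒ {{}{}}S   [S -> { }]
{{}{}}S ⇒ {{}{}}{}   [S -> { }]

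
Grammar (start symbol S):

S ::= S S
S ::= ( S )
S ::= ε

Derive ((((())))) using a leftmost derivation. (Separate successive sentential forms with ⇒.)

S ⇒ (S)   [S ::= ( S )]
(S) ⇒ (SS)   [S ::= S S]
(SS) ⇒ ((S)S)   [S ::= ( S )]
((S)S) ⇒ ((SS)S)   [S ::= S S]
((SS)S) ⇒ (((S)S)S)   [S ::= ( S )]
(((S)S)S) ⇒ (((SS)S)S)   [S ::= S S]
(((SS)S)S) ⇒ ((((S)S)S)S)   [S ::= ( S )]
((((S)S)S)S) ⇒ (((((S))S)S)S)   [S ::= ( S )]
(((((S))S)S)S) ⇒ ((((())S)S)S)   [S ::= ε]
((((())S)S)S) ⇒ ((((()))S)S)   [S ::= ε]
((((()))S)S) ⇒ ((((())))S)   [S ::= ε]
((((())))S) ⇒ ((((()))))   [S ::= ε]

S ⇒ (S) ⇒ (SS) ⇒ ((S)S) ⇒ ((SS)S) ⇒ (((S)S)S) ⇒ (((SS)S)S) ⇒ ((((S)S)S)S) ⇒ (((((S))S)S)S) ⇒ ((((())S)S)S) ⇒ ((((()))S)S) ⇒ ((((())))S) ⇒ ((((()))))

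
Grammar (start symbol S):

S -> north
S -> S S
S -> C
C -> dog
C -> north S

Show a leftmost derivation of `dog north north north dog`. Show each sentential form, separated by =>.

S => S S => S S S => C S S => dog S S => dog S S S => dog north S S => dog north north S => dog north north C => dog north north north S => dog north north north C => dog north north north dog

S => S S   [S -> S S]
S S => S S S   [S -> S S]
S S S => C S S   [S -> C]
C S S => dog S S   [C -> dog]
dog S S => dog S S S   [S -> S S]
dog S S S => dog north S S   [S -> north]
dog north S S => dog north north S   [S -> north]
dog north north S => dog north north C   [S -> C]
dog north north C => dog north north north S   [C -> north S]
dog north north north S => dog north north north C   [S -> C]
dog north north north C => dog north north north dog   [C -> dog]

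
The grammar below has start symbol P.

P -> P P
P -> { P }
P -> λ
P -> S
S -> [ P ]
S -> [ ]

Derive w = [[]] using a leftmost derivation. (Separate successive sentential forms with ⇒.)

P ⇒ S ⇒ [P] ⇒ [S] ⇒ [[]]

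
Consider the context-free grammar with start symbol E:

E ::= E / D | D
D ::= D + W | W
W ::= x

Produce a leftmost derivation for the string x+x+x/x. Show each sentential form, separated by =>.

E => E/D => D/D => D+W/D => D+W+W/D => W+W+W/D => x+W+W/D => x+x+W/D => x+x+x/D => x+x+x/W => x+x+x/x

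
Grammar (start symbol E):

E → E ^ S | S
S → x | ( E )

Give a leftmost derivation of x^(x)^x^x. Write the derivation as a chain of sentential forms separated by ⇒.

E ⇒ E^S   [E → E ^ S]
E^S ⇒ E^S^S   [E → E ^ S]
E^S^S ⇒ E^S^S^S   [E → E ^ S]
E^S^S^S ⇒ S^S^S^S   [E → S]
S^S^S^S ⇒ x^S^S^S   [S → x]
x^S^S^S ⇒ x^(E)^S^S   [S → ( E )]
x^(E)^S^S ⇒ x^(S)^S^S   [E → S]
x^(S)^S^S ⇒ x^(x)^S^S   [S → x]
x^(x)^S^S ⇒ x^(x)^x^S   [S → x]
x^(x)^x^S ⇒ x^(x)^x^x   [S → x]

E ⇒ E^S ⇒ E^S^S ⇒ E^S^S^S ⇒ S^S^S^S ⇒ x^S^S^S ⇒ x^(E)^S^S ⇒ x^(S)^S^S ⇒ x^(x)^S^S ⇒ x^(x)^x^S ⇒ x^(x)^x^x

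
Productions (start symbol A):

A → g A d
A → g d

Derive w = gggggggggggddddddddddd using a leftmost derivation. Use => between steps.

A => gAd   [A → g A d]
gAd => ggAdd   [A → g A d]
ggAdd => gggAddd   [A → g A d]
gggAddd => ggggAdddd   [A → g A d]
ggggAdddd => gggggAddddd   [A → g A d]
gggggAddddd => ggggggAdddddd   [A → g A d]
ggggggAdddddd => gggggggAddddddd   [A → g A d]
gggggggAddddddd => ggggggggAdddddddd   [A → g A d]
ggggggggAdddddddd => gggggggggAddddddddd   [A → g A d]
gggggggggAddddddddd => ggggggggggAdddddddddd   [A → g A d]
ggggggggggAdddddddddd => gggggggggggddddddddddd   [A → g d]

A=>gAd=>ggAdd=>gggAddd=>ggggAdddd=>gggggAddddd=>ggggggAdddddd=>gggggggAddddddd=>ggggggggAdddddddd=>gggggggggAddddddddd=>ggggggggggAdddddddddd=>gggggggggggddddddddddd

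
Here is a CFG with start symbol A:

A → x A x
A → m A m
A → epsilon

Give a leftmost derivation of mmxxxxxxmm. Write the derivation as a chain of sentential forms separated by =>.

A => mAm => mmAmm => mmxAxmm => mmxxAxxmm => mmxxxAxxxmm => mmxxxxxxmm

A => mAm   [A → m A m]
mAm => mmAmm   [A → m A m]
mmAmm => mmxAxmm   [A → x A x]
mmxAxmm => mmxxAxxmm   [A → x A x]
mmxxAxxmm => mmxxxAxxxmm   [A → x A x]
mmxxxAxxxmm => mmxxxxxxmm   [A → epsilon]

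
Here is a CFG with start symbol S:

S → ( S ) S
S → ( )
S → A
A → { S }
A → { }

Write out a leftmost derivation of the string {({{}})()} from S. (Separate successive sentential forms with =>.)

S=>A=>{S}=>{(S)S}=>{(A)S}=>{({S})S}=>{({A})S}=>{({{}})S}=>{({{}})()}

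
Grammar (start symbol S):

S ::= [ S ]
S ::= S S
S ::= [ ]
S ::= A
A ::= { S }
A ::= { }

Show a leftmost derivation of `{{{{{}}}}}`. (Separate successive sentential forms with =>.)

S => A => {S} => {A} => {{S}} => {{A}} => {{{S}}} => {{{A}}} => {{{{S}}}} => {{{{A}}}} => {{{{{}}}}}

S => A   [S ::= A]
A => {S}   [A ::= { S }]
{S} => {A}   [S ::= A]
{A} => {{S}}   [A ::= { S }]
{{S}} => {{A}}   [S ::= A]
{{A}} => {{{S}}}   [A ::= { S }]
{{{S}}} => {{{A}}}   [S ::= A]
{{{A}}} => {{{{S}}}}   [A ::= { S }]
{{{{S}}}} => {{{{A}}}}   [S ::= A]
{{{{A}}}} => {{{{{}}}}}   [A ::= { }]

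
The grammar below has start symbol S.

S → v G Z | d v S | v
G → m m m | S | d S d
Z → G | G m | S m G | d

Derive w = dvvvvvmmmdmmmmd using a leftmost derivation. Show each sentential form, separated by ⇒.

S ⇒ dvS   [S → d v S]
dvS ⇒ dvvGZ   [S → v G Z]
dvvGZ ⇒ dvvSZ   [G → S]
dvvSZ ⇒ dvvvGZZ   [S → v G Z]
dvvvGZZ ⇒ dvvvSZZ   [G → S]
dvvvSZZ ⇒ dvvvvZZ   [S → v]
dvvvvZZ ⇒ dvvvvSmGZ   [Z → S m G]
dvvvvSmGZ ⇒ dvvvvvGZmGZ   [S → v G Z]
dvvvvvGZmGZ ⇒ dvvvvvmmmZmGZ   [G → m m m]
dvvvvvmmmZmGZ ⇒ dvvvvvmmmdmGZ   [Z → d]
dvvvvvmmmdmGZ ⇒ dvvvvvmmmdmmmmZ   [G → m m m]
dvvvvvmmmdmmmmZ ⇒ dvvvvvmmmdmmmmd   [Z → d]

S⇒dvS⇒dvvGZ⇒dvvSZ⇒dvvvGZZ⇒dvvvSZZ⇒dvvvvZZ⇒dvvvvSmGZ⇒dvvvvvGZmGZ⇒dvvvvvmmmZmGZ⇒dvvvvvmmmdmGZ⇒dvvvvvmmmdmmmmZ⇒dvvvvvmmmdmmmmd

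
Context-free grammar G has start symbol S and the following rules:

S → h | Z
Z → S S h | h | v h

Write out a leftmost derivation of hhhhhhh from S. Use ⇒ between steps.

S ⇒ Z   [S → Z]
Z ⇒ SSh   [Z → S S h]
SSh ⇒ ZSh   [S → Z]
ZSh ⇒ SShSh   [Z → S S h]
SShSh ⇒ ZShSh   [S → Z]
ZShSh ⇒ SShShSh   [Z → S S h]
SShShSh ⇒ ZShShSh   [S → Z]
ZShShSh ⇒ hShShSh   [Z → h]
hShShSh ⇒ hhhShSh   [S → h]
hhhShSh ⇒ hhhZhSh   [S → Z]
hhhZhSh ⇒ hhhhhSh   [Z → h]
hhhhhSh ⇒ hhhhhhh   [S → h]

S ⇒ Z ⇒ SSh ⇒ ZSh ⇒ SShSh ⇒ ZShSh ⇒ SShShSh ⇒ ZShShSh ⇒ hShShSh ⇒ hhhShSh ⇒ hhhZhSh ⇒ hhhhhSh ⇒ hhhhhhh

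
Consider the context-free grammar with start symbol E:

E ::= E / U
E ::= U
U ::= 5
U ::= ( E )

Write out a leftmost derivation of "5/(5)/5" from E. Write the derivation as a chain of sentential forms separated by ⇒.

E ⇒ E/U   [E ::= E / U]
E/U ⇒ E/U/U   [E ::= E / U]
E/U/U ⇒ U/U/U   [E ::= U]
U/U/U ⇒ 5/U/U   [U ::= 5]
5/U/U ⇒ 5/(E)/U   [U ::= ( E )]
5/(E)/U ⇒ 5/(U)/U   [E ::= U]
5/(U)/U ⇒ 5/(5)/U   [U ::= 5]
5/(5)/U ⇒ 5/(5)/5   [U ::= 5]

E ⇒ E/U ⇒ E/U/U ⇒ U/U/U ⇒ 5/U/U ⇒ 5/(E)/U ⇒ 5/(U)/U ⇒ 5/(5)/U ⇒ 5/(5)/5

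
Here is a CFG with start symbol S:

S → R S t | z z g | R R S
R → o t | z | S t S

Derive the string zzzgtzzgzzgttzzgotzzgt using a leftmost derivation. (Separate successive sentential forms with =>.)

S => RSt => zSt => zRRSt => zStSRSt => zRSttSRSt => zStSSttSRSt => zzzgtSSttSRSt => zzzgtzzgSttSRSt => zzzgtzzgzzgttSRSt => zzzgtzzgzzgttzzgRSt => zzzgtzzgzzgttzzgotSt => zzzgtzzgzzgttzzgotzzgt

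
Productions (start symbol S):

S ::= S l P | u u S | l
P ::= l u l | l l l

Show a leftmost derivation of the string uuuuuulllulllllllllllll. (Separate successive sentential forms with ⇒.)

S ⇒ uuS   [S ::= u u S]
uuS ⇒ uuSlP   [S ::= S l P]
uuSlP ⇒ uuuuSlP   [S ::= u u S]
uuuuSlP ⇒ uuuuuuSlP   [S ::= u u S]
uuuuuuSlP ⇒ uuuuuuSlPlP   [S ::= S l P]
uuuuuuSlPlP ⇒ uuuuuuSlPlPlP   [S ::= S l P]
uuuuuuSlPlPlP ⇒ uuuuuuSlPlPlPlP   [S ::= S l P]
uuuuuuSlPlPlPlP ⇒ uuuuuullPlPlPlP   [S ::= l]
uuuuuullPlPlPlP ⇒ uuuuuulllullPlPlP   [P ::= l u l]
uuuuuulllullPlPlP ⇒ uuuuuulllullllllPlP   [P ::= l l l]
uuuuuulllullllllPlP ⇒ uuuuuulllullllllllllP   [P ::= l l l]
uuuuuulllullllllllllP ⇒ uuuuuulllulllllllllllll   [P ::= l l l]

S ⇒ uuS ⇒ uuSlP ⇒ uuuuSlP ⇒ uuuuuuSlP ⇒ uuuuuuSlPlP ⇒ uuuuuuSlPlPlP ⇒ uuuuuuSlPlPlPlP ⇒ uuuuuullPlPlPlP ⇒ uuuuuulllullPlPlP ⇒ uuuuuulllullllllPlP ⇒ uuuuuulllullllllllllP ⇒ uuuuuulllulllllllllllll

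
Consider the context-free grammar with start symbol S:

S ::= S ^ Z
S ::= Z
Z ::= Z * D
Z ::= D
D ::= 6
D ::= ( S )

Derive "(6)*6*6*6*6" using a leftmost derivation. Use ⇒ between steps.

S ⇒ Z ⇒ Z*D ⇒ Z*D*D ⇒ Z*D*D*D ⇒ Z*D*D*D*D ⇒ D*D*D*D*D ⇒ (S)*D*D*D*D ⇒ (Z)*D*D*D*D ⇒ (D)*D*D*D*D ⇒ (6)*D*D*D*D ⇒ (6)*6*D*D*D ⇒ (6)*6*6*D*D ⇒ (6)*6*6*6*D ⇒ (6)*6*6*6*6

S ⇒ Z   [S ::= Z]
Z ⇒ Z*D   [Z ::= Z * D]
Z*D ⇒ Z*D*D   [Z ::= Z * D]
Z*D*D ⇒ Z*D*D*D   [Z ::= Z * D]
Z*D*D*D ⇒ Z*D*D*D*D   [Z ::= Z * D]
Z*D*D*D*D ⇒ D*D*D*D*D   [Z ::= D]
D*D*D*D*D ⇒ (S)*D*D*D*D   [D ::= ( S )]
(S)*D*D*D*D ⇒ (Z)*D*D*D*D   [S ::= Z]
(Z)*D*D*D*D ⇒ (D)*D*D*D*D   [Z ::= D]
(D)*D*D*D*D ⇒ (6)*D*D*D*D   [D ::= 6]
(6)*D*D*D*D ⇒ (6)*6*D*D*D   [D ::= 6]
(6)*6*D*D*D ⇒ (6)*6*6*D*D   [D ::= 6]
(6)*6*6*D*D ⇒ (6)*6*6*6*D   [D ::= 6]
(6)*6*6*6*D ⇒ (6)*6*6*6*6   [D ::= 6]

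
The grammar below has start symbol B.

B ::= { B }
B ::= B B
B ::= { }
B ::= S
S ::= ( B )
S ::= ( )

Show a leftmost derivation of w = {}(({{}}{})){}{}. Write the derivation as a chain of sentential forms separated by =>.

B => BB => BBB => {}BB => {}BBB => {}SBB => {}(B)BB => {}(S)BB => {}((B))BB => {}((BB))BB => {}(({B}B))BB => {}(({{}}B))BB => {}(({{}}{}))BB => {}(({{}}{})){}B => {}(({{}}{})){}{}

B => BB   [B ::= B B]
BB => BBB   [B ::= B B]
BBB => {}BB   [B ::= { }]
{}BB => {}BBB   [B ::= B B]
{}BBB => {}SBB   [B ::= S]
{}SBB => {}(B)BB   [S ::= ( B )]
{}(B)BB => {}(S)BB   [B ::= S]
{}(S)BB => {}((B))BB   [S ::= ( B )]
{}((B))BB => {}((BB))BB   [B ::= B B]
{}((BB))BB => {}(({B}B))BB   [B ::= { B }]
{}(({B}B))BB => {}(({{}}B))BB   [B ::= { }]
{}(({{}}B))BB => {}(({{}}{}))BB   [B ::= { }]
{}(({{}}{}))BB => {}(({{}}{})){}B   [B ::= { }]
{}(({{}}{})){}B => {}(({{}}{})){}{}   [B ::= { }]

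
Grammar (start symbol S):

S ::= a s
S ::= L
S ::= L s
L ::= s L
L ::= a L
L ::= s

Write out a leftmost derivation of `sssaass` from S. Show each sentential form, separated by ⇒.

S ⇒ Ls ⇒ sLs ⇒ ssLs ⇒ sssLs ⇒ sssaLs ⇒ sssaaLs ⇒ sssaass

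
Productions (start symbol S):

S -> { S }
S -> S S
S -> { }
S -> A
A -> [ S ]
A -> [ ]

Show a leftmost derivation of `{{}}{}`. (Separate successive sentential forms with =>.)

S => SS => {S}S => {{}}S => {{}}{}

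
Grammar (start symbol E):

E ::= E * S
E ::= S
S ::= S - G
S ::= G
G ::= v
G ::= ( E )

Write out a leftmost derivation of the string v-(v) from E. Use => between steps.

E => S   [E ::= S]
S => S-G   [S ::= S - G]
S-G => G-G   [S ::= G]
G-G => v-G   [G ::= v]
v-G => v-(E)   [G ::= ( E )]
v-(E) => v-(S)   [E ::= S]
v-(S) => v-(G)   [S ::= G]
v-(G) => v-(v)   [G ::= v]

E => S => S-G => G-G => v-G => v-(E) => v-(S) => v-(G) => v-(v)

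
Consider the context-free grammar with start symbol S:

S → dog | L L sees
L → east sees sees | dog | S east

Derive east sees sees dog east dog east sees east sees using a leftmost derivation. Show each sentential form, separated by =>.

S => L L sees   [S → L L sees]
L L sees => east sees sees L sees   [L → east sees sees]
east sees sees L sees => east sees sees S east sees   [L → S east]
east sees sees S east sees => east sees sees L L sees east sees   [S → L L sees]
east sees sees L L sees east sees => east sees sees S east L sees east sees   [L → S east]
east sees sees S east L sees east sees => east sees sees dog east L sees east sees   [S → dog]
east sees sees dog east L sees east sees => east sees sees dog east S east sees east sees   [L → S east]
east sees sees dog east S east sees east sees => east sees sees dog east dog east sees east sees   [S → dog]

S => L L sees => east sees sees L sees => east sees sees S east sees => east sees sees L L sees east sees => east sees sees S east L sees east sees => east sees sees dog east L sees east sees => east sees sees dog east S east sees east sees => east sees sees dog east dog east sees east sees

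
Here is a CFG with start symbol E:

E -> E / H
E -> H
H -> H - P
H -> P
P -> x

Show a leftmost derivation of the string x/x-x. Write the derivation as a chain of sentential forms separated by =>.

E=>E/H=>H/H=>P/H=>x/H=>x/H-P=>x/P-P=>x/x-P=>x/x-x

E => E/H   [E -> E / H]
E/H => H/H   [E -> H]
H/H => P/H   [H -> P]
P/H => x/H   [P -> x]
x/H => x/H-P   [H -> H - P]
x/H-P => x/P-P   [H -> P]
x/P-P => x/x-P   [P -> x]
x/x-P => x/x-x   [P -> x]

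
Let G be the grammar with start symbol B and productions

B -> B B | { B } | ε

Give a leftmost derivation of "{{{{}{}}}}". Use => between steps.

B => {B}   [B -> { B }]
{B} => {{B}}   [B -> { B }]
{{B}} => {{{B}}}   [B -> { B }]
{{{B}}} => {{{BB}}}   [B -> B B]
{{{BB}}} => {{{{B}B}}}   [B -> { B }]
{{{{B}B}}} => {{{{}B}}}   [B -> ε]
{{{{}B}}} => {{{{}{B}}}}   [B -> { B }]
{{{{}{B}}}} => {{{{}{}}}}   [B -> ε]

B=>{B}=>{{B}}=>{{{B}}}=>{{{BB}}}=>{{{{B}B}}}=>{{{{}B}}}=>{{{{}{B}}}}=>{{{{}{}}}}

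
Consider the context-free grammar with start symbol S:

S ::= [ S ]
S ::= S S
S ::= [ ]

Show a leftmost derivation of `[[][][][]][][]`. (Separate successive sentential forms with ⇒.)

S ⇒ SS ⇒ SSS ⇒ [S]SS ⇒ [SS]SS ⇒ [SSS]SS ⇒ [SSSS]SS ⇒ [[]SSS]SS ⇒ [[][]SS]SS ⇒ [[][][]S]SS ⇒ [[][][][]]SS ⇒ [[][][][]][]S ⇒ [[][][][]][][]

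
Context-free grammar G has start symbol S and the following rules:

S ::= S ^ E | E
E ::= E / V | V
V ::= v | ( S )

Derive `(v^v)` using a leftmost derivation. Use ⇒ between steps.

S⇒E⇒V⇒(S)⇒(S^E)⇒(E^E)⇒(V^E)⇒(v^E)⇒(v^V)⇒(v^v)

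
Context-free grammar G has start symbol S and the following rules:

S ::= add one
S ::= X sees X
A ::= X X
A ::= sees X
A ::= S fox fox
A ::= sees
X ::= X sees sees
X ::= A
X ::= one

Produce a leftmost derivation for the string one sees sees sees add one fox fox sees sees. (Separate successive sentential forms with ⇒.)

S ⇒ X sees X ⇒ X sees sees sees X ⇒ one sees sees sees X ⇒ one sees sees sees X sees sees ⇒ one sees sees sees A sees sees ⇒ one sees sees sees S fox fox sees sees ⇒ one sees sees sees add one fox fox sees sees

S ⇒ X sees X   [S ::= X sees X]
X sees X ⇒ X sees sees sees X   [X ::= X sees sees]
X sees sees sees X ⇒ one sees sees sees X   [X ::= one]
one sees sees sees X ⇒ one sees sees sees X sees sees   [X ::= X sees sees]
one sees sees sees X sees sees ⇒ one sees sees sees A sees sees   [X ::= A]
one sees sees sees A sees sees ⇒ one sees sees sees S fox fox sees sees   [A ::= S fox fox]
one sees sees sees S fox fox sees sees ⇒ one sees sees sees add one fox fox sees sees   [S ::= add one]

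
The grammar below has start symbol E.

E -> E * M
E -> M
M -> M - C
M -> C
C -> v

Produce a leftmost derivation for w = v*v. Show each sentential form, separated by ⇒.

E⇒E*M⇒M*M⇒C*M⇒v*M⇒v*C⇒v*v

E ⇒ E*M   [E -> E * M]
E*M ⇒ M*M   [E -> M]
M*M ⇒ C*M   [M -> C]
C*M ⇒ v*M   [C -> v]
v*M ⇒ v*C   [M -> C]
v*C ⇒ v*v   [C -> v]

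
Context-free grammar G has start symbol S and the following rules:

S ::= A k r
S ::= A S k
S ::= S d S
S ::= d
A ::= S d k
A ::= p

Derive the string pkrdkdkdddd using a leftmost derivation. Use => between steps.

S => SdS   [S ::= S d S]
SdS => SdSdS   [S ::= S d S]
SdSdS => ASkdSdS   [S ::= A S k]
ASkdSdS => SdkSkdSdS   [A ::= S d k]
SdkSkdSdS => AkrdkSkdSdS   [S ::= A k r]
AkrdkSkdSdS => pkrdkSkdSdS   [A ::= p]
pkrdkSkdSdS => pkrdkdkdSdS   [S ::= d]
pkrdkdkdSdS => pkrdkdkdddS   [S ::= d]
pkrdkdkdddS => pkrdkdkdddd   [S ::= d]

S=>SdS=>SdSdS=>ASkdSdS=>SdkSkdSdS=>AkrdkSkdSdS=>pkrdkSkdSdS=>pkrdkdkdSdS=>pkrdkdkdddS=>pkrdkdkdddd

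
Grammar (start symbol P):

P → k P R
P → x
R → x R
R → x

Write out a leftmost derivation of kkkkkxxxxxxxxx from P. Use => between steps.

P=>kPR=>kkPRR=>kkkPRRR=>kkkkPRRRR=>kkkkkPRRRRR=>kkkkkxRRRRR=>kkkkkxxRRRRR=>kkkkkxxxRRRRR=>kkkkkxxxxRRRRR=>kkkkkxxxxxRRRR=>kkkkkxxxxxxRRR=>kkkkkxxxxxxxRR=>kkkkkxxxxxxxxR=>kkkkkxxxxxxxxx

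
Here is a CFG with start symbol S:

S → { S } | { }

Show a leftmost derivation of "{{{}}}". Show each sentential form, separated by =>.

S => {S}   [S → { S }]
{S} => {{S}}   [S → { S }]
{{S}} => {{{}}}   [S → { }]

S => {S} => {{S}} => {{{}}}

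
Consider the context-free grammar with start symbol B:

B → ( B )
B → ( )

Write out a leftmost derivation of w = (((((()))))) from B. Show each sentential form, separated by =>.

B => (B) => ((B)) => (((B))) => ((((B)))) => (((((B))))) => (((((())))))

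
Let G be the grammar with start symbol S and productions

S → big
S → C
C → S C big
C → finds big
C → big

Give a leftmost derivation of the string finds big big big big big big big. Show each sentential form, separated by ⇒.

S ⇒ C ⇒ S C big ⇒ C C big ⇒ S C big C big ⇒ C C big C big ⇒ S C big C big C big ⇒ C C big C big C big ⇒ finds big C big C big C big ⇒ finds big big big C big C big ⇒ finds big big big big big C big ⇒ finds big big big big big big big

S ⇒ C   [S → C]
C ⇒ S C big   [C → S C big]
S C big ⇒ C C big   [S → C]
C C big ⇒ S C big C big   [C → S C big]
S C big C big ⇒ C C big C big   [S → C]
C C big C big ⇒ S C big C big C big   [C → S C big]
S C big C big C big ⇒ C C big C big C big   [S → C]
C C big C big C big ⇒ finds big C big C big C big   [C → finds big]
finds big C big C big C big ⇒ finds big big big C big C big   [C → big]
finds big big big C big C big ⇒ finds big big big big big C big   [C → big]
finds big big big big big C big ⇒ finds big big big big big big big   [C → big]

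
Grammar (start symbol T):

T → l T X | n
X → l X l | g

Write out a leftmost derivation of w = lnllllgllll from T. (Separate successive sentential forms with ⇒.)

T ⇒ lTX ⇒ lnX ⇒ lnlXl ⇒ lnllXll ⇒ lnlllXlll ⇒ lnllllXllll ⇒ lnllllgllll

T ⇒ lTX   [T → l T X]
lTX ⇒ lnX   [T → n]
lnX ⇒ lnlXl   [X → l X l]
lnlXl ⇒ lnllXll   [X → l X l]
lnllXll ⇒ lnlllXlll   [X → l X l]
lnlllXlll ⇒ lnllllXllll   [X → l X l]
lnllllXllll ⇒ lnllllgllll   [X → g]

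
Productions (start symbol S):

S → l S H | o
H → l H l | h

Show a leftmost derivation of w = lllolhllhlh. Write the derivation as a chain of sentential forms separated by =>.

S => lSH   [S → l S H]
lSH => llSHH   [S → l S H]
llSHH => lllSHHH   [S → l S H]
lllSHHH => llloHHH   [S → o]
llloHHH => lllolHlHH   [H → l H l]
lllolHlHH => lllolhlHH   [H → h]
lllolhlHH => lllolhllHlH   [H → l H l]
lllolhllHlH => lllolhllhlH   [H → h]
lllolhllhlH => lllolhllhlh   [H → h]

S => lSH => llSHH => lllSHHH => llloHHH => lllolHlHH => lllolhlHH => lllolhllHlH => lllolhllhlH => lllolhllhlh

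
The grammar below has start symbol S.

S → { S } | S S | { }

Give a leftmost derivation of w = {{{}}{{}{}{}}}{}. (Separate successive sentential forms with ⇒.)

S⇒SS⇒{S}S⇒{SS}S⇒{{S}S}S⇒{{{}}S}S⇒{{{}}{S}}S⇒{{{}}{SS}}S⇒{{{}}{SSS}}S⇒{{{}}{{}SS}}S⇒{{{}}{{}{}S}}S⇒{{{}}{{}{}{}}}S⇒{{{}}{{}{}{}}}{}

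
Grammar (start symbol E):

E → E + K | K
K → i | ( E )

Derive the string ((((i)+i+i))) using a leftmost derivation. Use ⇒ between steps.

E ⇒ K ⇒ (E) ⇒ (K) ⇒ ((E)) ⇒ ((K)) ⇒ (((E))) ⇒ (((E+K))) ⇒ (((E+K+K))) ⇒ (((K+K+K))) ⇒ ((((E)+K+K))) ⇒ ((((K)+K+K))) ⇒ ((((i)+K+K))) ⇒ ((((i)+i+K))) ⇒ ((((i)+i+i)))

E ⇒ K   [E → K]
K ⇒ (E)   [K → ( E )]
(E) ⇒ (K)   [E → K]
(K) ⇒ ((E))   [K → ( E )]
((E)) ⇒ ((K))   [E → K]
((K)) ⇒ (((E)))   [K → ( E )]
(((E))) ⇒ (((E+K)))   [E → E + K]
(((E+K))) ⇒ (((E+K+K)))   [E → E + K]
(((E+K+K))) ⇒ (((K+K+K)))   [E → K]
(((K+K+K))) ⇒ ((((E)+K+K)))   [K → ( E )]
((((E)+K+K))) ⇒ ((((K)+K+K)))   [E → K]
((((K)+K+K))) ⇒ ((((i)+K+K)))   [K → i]
((((i)+K+K))) ⇒ ((((i)+i+K)))   [K → i]
((((i)+i+K))) ⇒ ((((i)+i+i)))   [K → i]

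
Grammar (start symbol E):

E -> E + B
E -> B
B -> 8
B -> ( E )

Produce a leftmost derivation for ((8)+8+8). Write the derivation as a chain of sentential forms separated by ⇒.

E ⇒ B ⇒ (E) ⇒ (E+B) ⇒ (E+B+B) ⇒ (B+B+B) ⇒ ((E)+B+B) ⇒ ((B)+B+B) ⇒ ((8)+B+B) ⇒ ((8)+8+B) ⇒ ((8)+8+8)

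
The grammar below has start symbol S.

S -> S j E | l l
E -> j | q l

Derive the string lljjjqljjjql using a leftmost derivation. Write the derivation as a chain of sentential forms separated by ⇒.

S ⇒ SjE ⇒ SjEjE ⇒ SjEjEjE ⇒ SjEjEjEjE ⇒ lljEjEjEjE ⇒ lljjjEjEjE ⇒ lljjjqljEjE ⇒ lljjjqljjjE ⇒ lljjjqljjjql

S ⇒ SjE   [S -> S j E]
SjE ⇒ SjEjE   [S -> S j E]
SjEjE ⇒ SjEjEjE   [S -> S j E]
SjEjEjE ⇒ SjEjEjEjE   [S -> S j E]
SjEjEjEjE ⇒ lljEjEjEjE   [S -> l l]
lljEjEjEjE ⇒ lljjjEjEjE   [E -> j]
lljjjEjEjE ⇒ lljjjqljEjE   [E -> q l]
lljjjqljEjE ⇒ lljjjqljjjE   [E -> j]
lljjjqljjjE ⇒ lljjjqljjjql   [E -> q l]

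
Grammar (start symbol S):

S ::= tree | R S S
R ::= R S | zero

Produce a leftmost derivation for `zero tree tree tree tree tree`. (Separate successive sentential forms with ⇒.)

S ⇒ R S S   [S ::= R S S]
R S S ⇒ R S S S   [R ::= R S]
R S S S ⇒ R S S S S   [R ::= R S]
R S S S S ⇒ R S S S S S   [R ::= R S]
R S S S S S ⇒ zero S S S S S   [R ::= zero]
zero S S S S S ⇒ zero tree S S S S   [S ::= tree]
zero tree S S S S ⇒ zero tree tree S S S   [S ::= tree]
zero tree tree S S S ⇒ zero tree tree tree S S   [S ::= tree]
zero tree tree tree S S ⇒ zero tree tree tree tree S   [S ::= tree]
zero tree tree tree tree S ⇒ zero tree tree tree tree tree   [S ::= tree]

S ⇒ R S S ⇒ R S S S ⇒ R S S S S ⇒ R S S S S S ⇒ zero S S S S S ⇒ zero tree S S S S ⇒ zero tree tree S S S ⇒ zero tree tree tree S S ⇒ zero tree tree tree tree S ⇒ zero tree tree tree tree tree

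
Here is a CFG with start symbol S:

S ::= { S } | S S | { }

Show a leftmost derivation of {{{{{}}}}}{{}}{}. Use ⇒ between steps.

S ⇒ SS ⇒ {S}S ⇒ {{S}}S ⇒ {{{S}}}S ⇒ {{{{S}}}}S ⇒ {{{{{}}}}}S ⇒ {{{{{}}}}}SS ⇒ {{{{{}}}}}{S}S ⇒ {{{{{}}}}}{{}}S ⇒ {{{{{}}}}}{{}}{}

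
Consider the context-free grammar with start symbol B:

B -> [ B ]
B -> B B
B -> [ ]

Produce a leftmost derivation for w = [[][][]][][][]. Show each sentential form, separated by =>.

B => BB => BBB => BBBB => [B]BBB => [BB]BBB => [BBB]BBB => [[]BB]BBB => [[][]B]BBB => [[][][]]BBB => [[][][]][]BB => [[][][]][][]B => [[][][]][][][]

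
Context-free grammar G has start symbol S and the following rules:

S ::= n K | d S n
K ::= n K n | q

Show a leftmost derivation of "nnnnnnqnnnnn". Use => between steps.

S => nK   [S ::= n K]
nK => nnKn   [K ::= n K n]
nnKn => nnnKnn   [K ::= n K n]
nnnKnn => nnnnKnnn   [K ::= n K n]
nnnnKnnn => nnnnnKnnnn   [K ::= n K n]
nnnnnKnnnn => nnnnnnKnnnnn   [K ::= n K n]
nnnnnnKnnnnn => nnnnnnqnnnnn   [K ::= q]

S => nK => nnKn => nnnKnn => nnnnKnnn => nnnnnKnnnn => nnnnnnKnnnnn => nnnnnnqnnnnn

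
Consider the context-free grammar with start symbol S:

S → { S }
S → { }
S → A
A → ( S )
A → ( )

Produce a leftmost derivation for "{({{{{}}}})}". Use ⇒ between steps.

S⇒{S}⇒{A}⇒{(S)}⇒{({S})}⇒{({{S}})}⇒{({{{S}}})}⇒{({{{{}}}})}

S ⇒ {S}   [S → { S }]
{S} ⇒ {A}   [S → A]
{A} ⇒ {(S)}   [A → ( S )]
{(S)} ⇒ {({S})}   [S → { S }]
{({S})} ⇒ {({{S}})}   [S → { S }]
{({{S}})} ⇒ {({{{S}}})}   [S → { S }]
{({{{S}}})} ⇒ {({{{{}}}})}   [S → { }]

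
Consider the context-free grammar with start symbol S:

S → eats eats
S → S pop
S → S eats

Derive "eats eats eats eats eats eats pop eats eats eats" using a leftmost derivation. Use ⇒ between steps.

S ⇒ S eats ⇒ S eats eats ⇒ S eats eats eats ⇒ S pop eats eats eats ⇒ S eats pop eats eats eats ⇒ S eats eats pop eats eats eats ⇒ S eats eats eats pop eats eats eats ⇒ S eats eats eats eats pop eats eats eats ⇒ eats eats eats eats eats eats pop eats eats eats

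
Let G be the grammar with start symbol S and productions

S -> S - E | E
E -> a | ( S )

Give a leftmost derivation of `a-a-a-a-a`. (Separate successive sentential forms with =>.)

S => S-E => S-E-E => S-E-E-E => S-E-E-E-E => E-E-E-E-E => a-E-E-E-E => a-a-E-E-E => a-a-a-E-E => a-a-a-a-E => a-a-a-a-a

S => S-E   [S -> S - E]
S-E => S-E-E   [S -> S - E]
S-E-E => S-E-E-E   [S -> S - E]
S-E-E-E => S-E-E-E-E   [S -> S - E]
S-E-E-E-E => E-E-E-E-E   [S -> E]
E-E-E-E-E => a-E-E-E-E   [E -> a]
a-E-E-E-E => a-a-E-E-E   [E -> a]
a-a-E-E-E => a-a-a-E-E   [E -> a]
a-a-a-E-E => a-a-a-a-E   [E -> a]
a-a-a-a-E => a-a-a-a-a   [E -> a]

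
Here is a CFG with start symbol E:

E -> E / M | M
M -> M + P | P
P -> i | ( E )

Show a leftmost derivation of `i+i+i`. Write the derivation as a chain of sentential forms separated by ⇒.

E⇒M⇒M+P⇒M+P+P⇒P+P+P⇒i+P+P⇒i+i+P⇒i+i+i

E ⇒ M   [E -> M]
M ⇒ M+P   [M -> M + P]
M+P ⇒ M+P+P   [M -> M + P]
M+P+P ⇒ P+P+P   [M -> P]
P+P+P ⇒ i+P+P   [P -> i]
i+P+P ⇒ i+i+P   [P -> i]
i+i+P ⇒ i+i+i   [P -> i]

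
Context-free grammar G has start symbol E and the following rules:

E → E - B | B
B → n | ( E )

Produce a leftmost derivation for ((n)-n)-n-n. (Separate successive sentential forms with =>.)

E => E-B   [E → E - B]
E-B => E-B-B   [E → E - B]
E-B-B => B-B-B   [E → B]
B-B-B => (E)-B-B   [B → ( E )]
(E)-B-B => (E-B)-B-B   [E → E - B]
(E-B)-B-B => (B-B)-B-B   [E → B]
(B-B)-B-B => ((E)-B)-B-B   [B → ( E )]
((E)-B)-B-B => ((B)-B)-B-B   [E → B]
((B)-B)-B-B => ((n)-B)-B-B   [B → n]
((n)-B)-B-B => ((n)-n)-B-B   [B → n]
((n)-n)-B-B => ((n)-n)-n-B   [B → n]
((n)-n)-n-B => ((n)-n)-n-n   [B → n]

E => E-B => E-B-B => B-B-B => (E)-B-B => (E-B)-B-B => (B-B)-B-B => ((E)-B)-B-B => ((B)-B)-B-B => ((n)-B)-B-B => ((n)-n)-B-B => ((n)-n)-n-B => ((n)-n)-n-n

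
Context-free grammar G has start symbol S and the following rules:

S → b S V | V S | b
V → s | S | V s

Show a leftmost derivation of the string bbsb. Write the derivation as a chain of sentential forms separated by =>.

S => VS   [S → V S]
VS => SS   [V → S]
SS => bS   [S → b]
bS => bVS   [S → V S]
bVS => bSS   [V → S]
bSS => bbS   [S → b]
bbS => bbVS   [S → V S]
bbVS => bbsS   [V → s]
bbsS => bbsb   [S → b]

S => VS => SS => bS => bVS => bSS => bbS => bbVS => bbsS => bbsb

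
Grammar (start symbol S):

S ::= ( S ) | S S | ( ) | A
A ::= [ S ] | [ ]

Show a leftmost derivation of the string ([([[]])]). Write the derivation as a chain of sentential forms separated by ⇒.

S ⇒ (S) ⇒ (A) ⇒ ([S]) ⇒ ([(S)]) ⇒ ([(A)]) ⇒ ([([S])]) ⇒ ([([A])]) ⇒ ([([[]])])

S ⇒ (S)   [S ::= ( S )]
(S) ⇒ (A)   [S ::= A]
(A) ⇒ ([S])   [A ::= [ S ]]
([S]) ⇒ ([(S)])   [S ::= ( S )]
([(S)]) ⇒ ([(A)])   [S ::= A]
([(A)]) ⇒ ([([S])])   [A ::= [ S ]]
([([S])]) ⇒ ([([A])])   [S ::= A]
([([A])]) ⇒ ([([[]])])   [A ::= [ ]]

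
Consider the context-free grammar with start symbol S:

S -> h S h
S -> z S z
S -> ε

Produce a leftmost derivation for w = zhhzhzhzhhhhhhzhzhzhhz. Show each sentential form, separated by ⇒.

S ⇒ zSz ⇒ zhShz ⇒ zhhShhz ⇒ zhhzSzhhz ⇒ zhhzhShzhhz ⇒ zhhzhzSzhzhhz ⇒ zhhzhzhShzhzhhz ⇒ zhhzhzhzSzhzhzhhz ⇒ zhhzhzhzhShzhzhzhhz ⇒ zhhzhzhzhhShhzhzhzhhz ⇒ zhhzhzhzhhhShhhzhzhzhhz ⇒ zhhzhzhzhhhhhhzhzhzhhz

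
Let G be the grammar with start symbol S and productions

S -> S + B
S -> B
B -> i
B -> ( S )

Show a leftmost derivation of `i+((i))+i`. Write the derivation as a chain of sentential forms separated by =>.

S => S+B => S+B+B => B+B+B => i+B+B => i+(S)+B => i+(B)+B => i+((S))+B => i+((B))+B => i+((i))+B => i+((i))+i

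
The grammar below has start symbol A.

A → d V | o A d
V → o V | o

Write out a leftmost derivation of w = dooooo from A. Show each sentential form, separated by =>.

A => dV   [A → d V]
dV => doV   [V → o V]
doV => dooV   [V → o V]
dooV => doooV   [V → o V]
doooV => dooooV   [V → o V]
dooooV => dooooo   [V → o]

A => dV => doV => dooV => doooV => dooooV => dooooo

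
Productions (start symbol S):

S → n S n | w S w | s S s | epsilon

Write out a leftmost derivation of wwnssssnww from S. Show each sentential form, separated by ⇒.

S ⇒ wSw   [S → w S w]
wSw ⇒ wwSww   [S → w S w]
wwSww ⇒ wwnSnww   [S → n S n]
wwnSnww ⇒ wwnsSsnww   [S → s S s]
wwnsSsnww ⇒ wwnssSssnww   [S → s S s]
wwnssSssnww ⇒ wwnssssnww   [S → epsilon]

S ⇒ wSw ⇒ wwSww ⇒ wwnSnww ⇒ wwnsSsnww ⇒ wwnssSssnww ⇒ wwnssssnww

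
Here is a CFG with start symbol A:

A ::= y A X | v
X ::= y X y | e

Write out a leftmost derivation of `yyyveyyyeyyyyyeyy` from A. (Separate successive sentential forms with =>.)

A => yAX => yyAXX => yyyAXXX => yyyvXXX => yyyveXX => yyyveyXyX => yyyveyyXyyX => yyyveyyyXyyyX => yyyveyyyeyyyX => yyyveyyyeyyyyXy => yyyveyyyeyyyyyXyy => yyyveyyyeyyyyyeyy

A => yAX   [A ::= y A X]
yAX => yyAXX   [A ::= y A X]
yyAXX => yyyAXXX   [A ::= y A X]
yyyAXXX => yyyvXXX   [A ::= v]
yyyvXXX => yyyveXX   [X ::= e]
yyyveXX => yyyveyXyX   [X ::= y X y]
yyyveyXyX => yyyveyyXyyX   [X ::= y X y]
yyyveyyXyyX => yyyveyyyXyyyX   [X ::= y X y]
yyyveyyyXyyyX => yyyveyyyeyyyX   [X ::= e]
yyyveyyyeyyyX => yyyveyyyeyyyyXy   [X ::= y X y]
yyyveyyyeyyyyXy => yyyveyyyeyyyyyXyy   [X ::= y X y]
yyyveyyyeyyyyyXyy => yyyveyyyeyyyyyeyy   [X ::= e]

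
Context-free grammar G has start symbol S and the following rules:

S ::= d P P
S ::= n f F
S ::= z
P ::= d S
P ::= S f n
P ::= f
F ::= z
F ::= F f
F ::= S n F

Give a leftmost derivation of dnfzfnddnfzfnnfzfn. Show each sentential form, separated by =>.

S => dPP => dSfnP => dnfFfnP => dnfzfnP => dnfzfndS => dnfzfnddPP => dnfzfnddSfnP => dnfzfnddnfFfnP => dnfzfnddnfzfnP => dnfzfnddnfzfnSfn => dnfzfnddnfzfnnfFfn => dnfzfnddnfzfnnfzfn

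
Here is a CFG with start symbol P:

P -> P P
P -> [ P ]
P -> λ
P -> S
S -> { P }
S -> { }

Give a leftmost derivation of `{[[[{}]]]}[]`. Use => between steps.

P => PP   [P -> P P]
PP => SP   [P -> S]
SP => {P}P   [S -> { P }]
{P}P => {PP}P   [P -> P P]
{PP}P => {[P]P}P   [P -> [ P ]]
{[P]P}P => {[[P]]P}P   [P -> [ P ]]
{[[P]]P}P => {[[[P]]]P}P   [P -> [ P ]]
{[[[P]]]P}P => {[[[S]]]P}P   [P -> S]
{[[[S]]]P}P => {[[[{}]]]P}P   [S -> { }]
{[[[{}]]]P}P => {[[[{}]]]}P   [P -> λ]
{[[[{}]]]}P => {[[[{}]]]}[P]   [P -> [ P ]]
{[[[{}]]]}[P] => {[[[{}]]]}[]   [P -> λ]

P=>PP=>SP=>{P}P=>{PP}P=>{[P]P}P=>{[[P]]P}P=>{[[[P]]]P}P=>{[[[S]]]P}P=>{[[[{}]]]P}P=>{[[[{}]]]}P=>{[[[{}]]]}[P]=>{[[[{}]]]}[]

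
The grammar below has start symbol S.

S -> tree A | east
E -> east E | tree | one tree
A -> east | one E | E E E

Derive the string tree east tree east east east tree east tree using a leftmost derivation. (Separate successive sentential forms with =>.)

S => tree A => tree E E E => tree east E E E => tree east tree E E => tree east tree east E E => tree east tree east east E E => tree east tree east east east E E => tree east tree east east east tree E => tree east tree east east east tree east E => tree east tree east east east tree east tree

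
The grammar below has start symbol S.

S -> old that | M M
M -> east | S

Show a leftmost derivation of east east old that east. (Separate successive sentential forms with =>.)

S => M M   [S -> M M]
M M => S M   [M -> S]
S M => M M M   [S -> M M]
M M M => S M M   [M -> S]
S M M => M M M M   [S -> M M]
M M M M => east M M M   [M -> east]
east M M M => east east M M   [M -> east]
east east M M => east east S M   [M -> S]
east east S M => east east old that M   [S -> old that]
east east old that M => east east old that east   [M -> east]

S => M M => S M => M M M => S M M => M M M M => east M M M => east east M M => east east S M => east east old that M => east east old that east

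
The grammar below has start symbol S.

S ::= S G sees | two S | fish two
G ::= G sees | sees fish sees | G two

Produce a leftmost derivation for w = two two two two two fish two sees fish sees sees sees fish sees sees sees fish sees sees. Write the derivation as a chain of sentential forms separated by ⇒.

S ⇒ S G sees ⇒ S G sees G sees ⇒ two S G sees G sees ⇒ two two S G sees G sees ⇒ two two S G sees G sees G sees ⇒ two two two S G sees G sees G sees ⇒ two two two two S G sees G sees G sees ⇒ two two two two two S G sees G sees G sees ⇒ two two two two two fish two G sees G sees G sees ⇒ two two two two two fish two sees fish sees sees G sees G sees ⇒ two two two two two fish two sees fish sees sees sees fish sees sees G sees ⇒ two two two two two fish two sees fish sees sees sees fish sees sees sees fish sees sees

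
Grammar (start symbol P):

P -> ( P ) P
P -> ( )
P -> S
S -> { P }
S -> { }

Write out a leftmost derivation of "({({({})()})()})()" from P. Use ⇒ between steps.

P ⇒ (P)P ⇒ (S)P ⇒ ({P})P ⇒ ({(P)P})P ⇒ ({(S)P})P ⇒ ({({P})P})P ⇒ ({({(P)P})P})P ⇒ ({({(S)P})P})P ⇒ ({({({})P})P})P ⇒ ({({({})()})P})P ⇒ ({({({})()})()})P ⇒ ({({({})()})()})()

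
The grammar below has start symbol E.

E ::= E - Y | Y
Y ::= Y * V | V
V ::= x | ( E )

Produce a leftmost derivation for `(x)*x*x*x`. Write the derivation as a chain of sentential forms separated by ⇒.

E ⇒ Y ⇒ Y*V ⇒ Y*V*V ⇒ Y*V*V*V ⇒ V*V*V*V ⇒ (E)*V*V*V ⇒ (Y)*V*V*V ⇒ (V)*V*V*V ⇒ (x)*V*V*V ⇒ (x)*x*V*V ⇒ (x)*x*x*V ⇒ (x)*x*x*x

E ⇒ Y   [E ::= Y]
Y ⇒ Y*V   [Y ::= Y * V]
Y*V ⇒ Y*V*V   [Y ::= Y * V]
Y*V*V ⇒ Y*V*V*V   [Y ::= Y * V]
Y*V*V*V ⇒ V*V*V*V   [Y ::= V]
V*V*V*V ⇒ (E)*V*V*V   [V ::= ( E )]
(E)*V*V*V ⇒ (Y)*V*V*V   [E ::= Y]
(Y)*V*V*V ⇒ (V)*V*V*V   [Y ::= V]
(V)*V*V*V ⇒ (x)*V*V*V   [V ::= x]
(x)*V*V*V ⇒ (x)*x*V*V   [V ::= x]
(x)*x*V*V ⇒ (x)*x*x*V   [V ::= x]
(x)*x*x*V ⇒ (x)*x*x*x   [V ::= x]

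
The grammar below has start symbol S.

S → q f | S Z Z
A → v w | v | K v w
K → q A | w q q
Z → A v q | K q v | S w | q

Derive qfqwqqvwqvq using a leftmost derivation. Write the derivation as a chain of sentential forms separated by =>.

S => SZZ => qfZZ => qfKqvZ => qfqAqvZ => qfqKvwqvZ => qfqwqqvwqvZ => qfqwqqvwqvq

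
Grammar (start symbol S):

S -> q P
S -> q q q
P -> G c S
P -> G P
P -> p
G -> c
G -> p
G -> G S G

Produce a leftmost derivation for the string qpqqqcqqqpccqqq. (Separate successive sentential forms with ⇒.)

S ⇒ qP   [S -> q P]
qP ⇒ qGP   [P -> G P]
qGP ⇒ qGSGP   [G -> G S G]
qGSGP ⇒ qGSGSGP   [G -> G S G]
qGSGSGP ⇒ qpSGSGP   [G -> p]
qpSGSGP ⇒ qpqqqGSGP   [S -> q q q]
qpqqqGSGP ⇒ qpqqqcSGP   [G -> c]
qpqqqcSGP ⇒ qpqqqcqqqGP   [S -> q q q]
qpqqqcqqqGP ⇒ qpqqqcqqqpP   [G -> p]
qpqqqcqqqpP ⇒ qpqqqcqqqpGcS   [P -> G c S]
qpqqqcqqqpGcS ⇒ qpqqqcqqqpccS   [G -> c]
qpqqqcqqqpccS ⇒ qpqqqcqqqpccqqq   [S -> q q q]

S ⇒ qP ⇒ qGP ⇒ qGSGP ⇒ qGSGSGP ⇒ qpSGSGP ⇒ qpqqqGSGP ⇒ qpqqqcSGP ⇒ qpqqqcqqqGP ⇒ qpqqqcqqqpP ⇒ qpqqqcqqqpGcS ⇒ qpqqqcqqqpccS ⇒ qpqqqcqqqpccqqq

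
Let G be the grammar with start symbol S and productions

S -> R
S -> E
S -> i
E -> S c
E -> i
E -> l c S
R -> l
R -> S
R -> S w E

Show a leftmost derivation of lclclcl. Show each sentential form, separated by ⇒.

S⇒E⇒lcS⇒lcE⇒lclcS⇒lclcE⇒lclclcS⇒lclclcR⇒lclclcl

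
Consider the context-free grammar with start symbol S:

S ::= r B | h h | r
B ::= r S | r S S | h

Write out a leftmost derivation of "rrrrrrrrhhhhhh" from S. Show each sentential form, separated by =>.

S => rB   [S ::= r B]
rB => rrSS   [B ::= r S S]
rrSS => rrrBS   [S ::= r B]
rrrBS => rrrrSS   [B ::= r S]
rrrrSS => rrrrrBS   [S ::= r B]
rrrrrBS => rrrrrrSS   [B ::= r S]
rrrrrrSS => rrrrrrrBS   [S ::= r B]
rrrrrrrBS => rrrrrrrrSSS   [B ::= r S S]
rrrrrrrrSSS => rrrrrrrrhhSS   [S ::= h h]
rrrrrrrrhhSS => rrrrrrrrhhhhS   [S ::= h h]
rrrrrrrrhhhhS => rrrrrrrrhhhhhh   [S ::= h h]

S => rB => rrSS => rrrBS => rrrrSS => rrrrrBS => rrrrrrSS => rrrrrrrBS => rrrrrrrrSSS => rrrrrrrrhhSS => rrrrrrrrhhhhS => rrrrrrrrhhhhhh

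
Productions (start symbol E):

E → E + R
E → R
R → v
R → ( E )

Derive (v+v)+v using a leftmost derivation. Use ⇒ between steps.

E ⇒ E+R   [E → E + R]
E+R ⇒ R+R   [E → R]
R+R ⇒ (E)+R   [R → ( E )]
(E)+R ⇒ (E+R)+R   [E → E + R]
(E+R)+R ⇒ (R+R)+R   [E → R]
(R+R)+R ⇒ (v+R)+R   [R → v]
(v+R)+R ⇒ (v+v)+R   [R → v]
(v+v)+R ⇒ (v+v)+v   [R → v]

E⇒E+R⇒R+R⇒(E)+R⇒(E+R)+R⇒(R+R)+R⇒(v+R)+R⇒(v+v)+R⇒(v+v)+v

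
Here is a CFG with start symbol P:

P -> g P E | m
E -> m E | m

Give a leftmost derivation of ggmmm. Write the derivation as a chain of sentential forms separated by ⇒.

P ⇒ gPE   [P -> g P E]
gPE ⇒ ggPEE   [P -> g P E]
ggPEE ⇒ ggmEE   [P -> m]
ggmEE ⇒ ggmmE   [E -> m]
ggmmE ⇒ ggmmm   [E -> m]

P⇒gPE⇒ggPEE⇒ggmEE⇒ggmmE⇒ggmmm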